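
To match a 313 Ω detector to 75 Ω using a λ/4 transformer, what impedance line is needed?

Z_qwt = √(Z_0·R_L) = √(75 × 313) = √23480

Z_qwt ≈ 153 Ω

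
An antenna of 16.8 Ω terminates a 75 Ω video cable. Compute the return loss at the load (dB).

Γ = (16.8 − 75)/(16.8 + 75) = -0.634
RL = −20·log₁₀|Γ| = −20·log₁₀(0.634)

RL ≈ 3.96 dB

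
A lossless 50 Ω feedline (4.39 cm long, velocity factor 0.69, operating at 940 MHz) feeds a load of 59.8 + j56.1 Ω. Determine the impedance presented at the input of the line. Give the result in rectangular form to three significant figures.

Z_in ≈ 32.2 − j37.8 Ω

λ = v/f = 0.69·c / 940 MHz = 0.22 m
βl = 2π·l/λ = 2π × 0.199 = 71.8°
tan(βl) = tan(71.8°) = 3.04
Z_in = Z_0·(Z_L + jZ_0·tanβl)/(Z_0 + jZ_L·tanβl)
     = 50·(59.8 + j208)/(-120 + j182)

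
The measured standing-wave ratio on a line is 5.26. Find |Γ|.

|Γ| = (S − 1)/(S + 1) = (5.26 − 1)/(5.26 + 1) = 4.26/6.26

|Γ| ≈ 0.681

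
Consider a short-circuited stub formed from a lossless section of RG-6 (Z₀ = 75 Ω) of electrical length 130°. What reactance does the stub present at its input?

tan(βl) = -1.19
For a short-circuited stub, Z_in = jZ_0·tan(βl)

X_in ≈ -89.4 Ω (capacitive)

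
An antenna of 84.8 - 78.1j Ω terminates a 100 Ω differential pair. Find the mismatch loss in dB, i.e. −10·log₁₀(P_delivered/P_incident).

Γ = (-15.2 − j78.1)/(184.8 − j78.1), |Γ| = 0.397
|Γ|² = 0.157, so P_del/P_inc = 1 − |Γ|² = 0.843
ML = −10·log₁₀(1 − |Γ|²)

mismatch loss ≈ 0.743 dB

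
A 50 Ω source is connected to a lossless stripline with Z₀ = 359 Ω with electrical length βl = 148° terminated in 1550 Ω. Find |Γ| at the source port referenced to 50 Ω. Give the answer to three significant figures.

tan(βl) = -0.625
Z_in = Z_0·(Z_L + jZ_0·tanβl)/(Z_0 + jZ_L·tanβl) = 260 + j478 Ω
Γ_s = (Z_in − Z_s)/(Z_in + Z_s) = (210 + j478)/(310 + j478), |Γ_s| = 0.916

|Γ| ≈ 0.916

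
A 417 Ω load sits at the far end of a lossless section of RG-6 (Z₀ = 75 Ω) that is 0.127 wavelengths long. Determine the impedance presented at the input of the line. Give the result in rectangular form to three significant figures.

Z_in ≈ 25.5 − j68.7 Ω

βl = 2π × 0.127 = 45.7°
tan(βl) = tan(45.7°) = 1.03
Z_in = Z_0·(Z_L + jZ_0·tanβl)/(Z_0 + jZ_L·tanβl)
     = 75·(417 + j76.9)/(75 + j428)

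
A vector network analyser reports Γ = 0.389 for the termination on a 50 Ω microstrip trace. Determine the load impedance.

Z_L ≈ 114 Ω

Z_L = Z_0·(1 + Γ)/(1 − Γ) = 50·(1.39)/(0.611)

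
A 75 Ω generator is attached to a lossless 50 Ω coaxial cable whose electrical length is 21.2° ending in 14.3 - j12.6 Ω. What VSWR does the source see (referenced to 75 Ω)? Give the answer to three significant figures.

tan(βl) = 0.388
Z_in = Z_0·(Z_L + jZ_0·tanβl)/(Z_0 + jZ_L·tanβl) = 13.5 + j4.82 Ω
Γ_s = (Z_in − Z_s)/(Z_in + Z_s) = (-61.5 + j4.82)/(88.5 + j4.82), |Γ_s| = 0.696
VSWR = (1 + |Γ_s|)/(1 − |Γ_s|)

VSWR ≈ 5.57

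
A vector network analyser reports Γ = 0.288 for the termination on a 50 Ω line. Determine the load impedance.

Z_L ≈ 90.4 Ω

Z_L = Z_0·(1 + Γ)/(1 − Γ) = 50·(1.29)/(0.712)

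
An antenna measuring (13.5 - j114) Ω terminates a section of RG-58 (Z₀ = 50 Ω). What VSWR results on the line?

VSWR ≈ 23.2

Γ = (Z_L − Z_0)/(Z_L + Z_0) = (-36.5 − j114)/(63.5 − j114)
|Γ| = 120/130 = 0.917
VSWR = (1 + |Γ|)/(1 − |Γ|) = 1.92/0.0827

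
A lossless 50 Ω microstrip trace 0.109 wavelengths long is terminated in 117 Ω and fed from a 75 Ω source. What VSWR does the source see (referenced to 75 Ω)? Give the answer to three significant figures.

VSWR ≈ 2.43

βl = 2π × 0.109 = 39.2°
tan(βl) = 0.817
Z_in = Z_0·(Z_L + jZ_0·tanβl)/(Z_0 + jZ_L·tanβl) = 41.9 − j39.3 Ω
Γ_s = (Z_in − Z_s)/(Z_in + Z_s) = (-33.1 − j39.3)/(117 − j39.3), |Γ_s| = 0.416
VSWR = (1 + |Γ_s|)/(1 − |Γ_s|)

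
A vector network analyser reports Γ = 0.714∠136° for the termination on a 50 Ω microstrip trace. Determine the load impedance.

Z_L = Z_0·(1 + Γ)/(1 − Γ) = 50·(0.486 + j0.496)/(1.51 − j0.496)

Z_L ≈ 9.66 + j19.5 Ω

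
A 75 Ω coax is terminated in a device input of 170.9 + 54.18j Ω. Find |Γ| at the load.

|Γ| ≈ 0.437

Γ = (Z_L − Z_0)/(Z_L + Z_0) = (95.9 + j54.18)/(245.9 + j54.18)
|Γ| = 110/252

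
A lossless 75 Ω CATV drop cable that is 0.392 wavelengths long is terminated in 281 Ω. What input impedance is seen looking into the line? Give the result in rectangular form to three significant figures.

Z_in ≈ 45.8 + j77.9 Ω

βl = 2π × 0.392 = 141°
tan(βl) = tan(141°) = -0.806
Z_in = Z_0·(Z_L + jZ_0·tanβl)/(Z_0 + jZ_L·tanβl)
     = 75·(281 − j60.5)/(75 − j227)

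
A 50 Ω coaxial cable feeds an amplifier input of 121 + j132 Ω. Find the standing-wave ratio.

VSWR ≈ 5.53

Γ = (Z_L − Z_0)/(Z_L + Z_0) = (71 + j132)/(171 + j132)
|Γ| = 150/216 = 0.694
VSWR = (1 + |Γ|)/(1 − |Γ|) = 1.69/0.306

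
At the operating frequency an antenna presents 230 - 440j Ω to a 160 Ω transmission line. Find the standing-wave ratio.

VSWR ≈ 7.26

Γ = (Z_L − Z_0)/(Z_L + Z_0) = (70 − j440)/(390 − j440)
|Γ| = 446/588 = 0.758
VSWR = (1 + |Γ|)/(1 − |Γ|) = 1.76/0.242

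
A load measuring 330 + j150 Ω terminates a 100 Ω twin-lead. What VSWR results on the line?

VSWR ≈ 4.04

Γ = (Z_L − Z_0)/(Z_L + Z_0) = (230 + j150)/(430 + j150)
|Γ| = 275/455 = 0.603
VSWR = (1 + |Γ|)/(1 − |Γ|) = 1.6/0.397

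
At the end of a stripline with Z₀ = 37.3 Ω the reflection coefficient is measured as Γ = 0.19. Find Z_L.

Z_L = Z_0·(1 + Γ)/(1 − Γ) = 37.3·(1.19)/(0.81)

Z_L ≈ 54.8 Ω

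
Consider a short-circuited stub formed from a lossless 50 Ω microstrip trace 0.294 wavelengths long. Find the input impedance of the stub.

βl = 2π × 0.294 = 106°
tan(βl) = -3.52
For a short-circuited stub, Z_in = jZ_0·tan(βl)

Z_in ≈ −j176 Ω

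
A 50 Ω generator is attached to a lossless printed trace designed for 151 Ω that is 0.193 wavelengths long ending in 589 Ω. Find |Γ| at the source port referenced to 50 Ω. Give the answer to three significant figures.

|Γ| ≈ 0.491

βl = 2π × 0.193 = 69.5°
tan(βl) = 2.67
Z_in = Z_0·(Z_L + jZ_0·tanβl)/(Z_0 + jZ_L·tanβl) = 43.7 − j52.3 Ω
Γ_s = (Z_in − Z_s)/(Z_in + Z_s) = (-6.27 − j52.3)/(93.7 − j52.3), |Γ_s| = 0.491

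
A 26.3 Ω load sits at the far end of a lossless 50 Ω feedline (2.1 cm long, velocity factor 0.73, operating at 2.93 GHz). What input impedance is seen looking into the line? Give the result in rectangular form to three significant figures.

λ = v/f = 0.73·c / 2.93 GHz = 0.0747 m
βl = 2π·l/λ = 2π × 0.281 = 101°
tan(βl) = tan(101°) = -5.08
Z_in = Z_0·(Z_L + jZ_0·tanβl)/(Z_0 + jZ_L·tanβl)
     = 50·(26.3 − j254)/(50 − j133)

Z_in ≈ 86.6 − j22.6 Ω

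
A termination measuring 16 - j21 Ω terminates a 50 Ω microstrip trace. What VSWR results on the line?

VSWR ≈ 3.73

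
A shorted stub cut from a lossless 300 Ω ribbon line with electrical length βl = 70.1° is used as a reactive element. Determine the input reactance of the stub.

X_in ≈ 829 Ω (inductive)

tan(βl) = 2.76
For a shorted stub, Z_in = jZ_0·tan(βl)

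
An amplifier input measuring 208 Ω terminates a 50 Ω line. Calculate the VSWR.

VSWR ≈ 4.16

For a purely resistive load, VSWR = R_L/Z_0 or Z_0/R_L (whichever > 1) = 208/50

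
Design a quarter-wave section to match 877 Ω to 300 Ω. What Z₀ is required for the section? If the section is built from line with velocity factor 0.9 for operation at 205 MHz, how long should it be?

Z_qwt = √(Z_0·R_L) = √(300 × 877) = √263100
λ = 0.9·c/f = 1.32 m, so l = λ/4 = 0.329 m

Z_qwt ≈ 513 Ω; length ≈ 32.9 cm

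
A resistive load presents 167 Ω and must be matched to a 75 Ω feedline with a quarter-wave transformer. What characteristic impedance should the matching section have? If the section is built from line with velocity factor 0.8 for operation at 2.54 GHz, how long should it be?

Z_qwt = √(Z_0·R_L) = √(75 × 167) = √12520
λ = 0.8·c/f = 0.0945 m, so l = λ/4 = 0.0236 m

Z_qwt ≈ 112 Ω; length ≈ 2.36 cm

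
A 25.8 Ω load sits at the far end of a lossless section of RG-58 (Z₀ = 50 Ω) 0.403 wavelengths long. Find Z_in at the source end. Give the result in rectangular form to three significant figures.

Z_in ≈ 34 − j22.7 Ω

βl = 2π × 0.403 = 145°
tan(βl) = tan(145°) = -0.698
Z_in = Z_0·(Z_L + jZ_0·tanβl)/(Z_0 + jZ_L·tanβl)
     = 50·(25.8 − j34.9)/(50 − j18)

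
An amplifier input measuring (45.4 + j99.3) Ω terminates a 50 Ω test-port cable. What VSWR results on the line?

VSWR ≈ 6.19

Γ = (Z_L − Z_0)/(Z_L + Z_0) = (-4.6 + j99.3)/(95.4 + j99.3)
|Γ| = 99.4/138 = 0.722
VSWR = (1 + |Γ|)/(1 − |Γ|) = 1.72/0.278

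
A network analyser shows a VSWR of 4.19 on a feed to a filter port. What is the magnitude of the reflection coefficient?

|Γ| = (S − 1)/(S + 1) = (4.19 − 1)/(4.19 + 1) = 3.19/5.19

|Γ| ≈ 0.615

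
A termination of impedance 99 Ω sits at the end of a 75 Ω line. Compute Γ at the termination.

Γ = (Z_L − Z_0)/(Z_L + Z_0) = (99 − 75)/(99 + 75) = 24/174

Γ = 0.138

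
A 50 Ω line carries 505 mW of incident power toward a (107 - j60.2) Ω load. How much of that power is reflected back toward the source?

|Γ| = |(57 − j60.2)/(157 − j60.2)| = 0.493
|Γ|² = 0.243
P_refl = |Γ|²·P_inc = 123 mW, P_del = (1 − |Γ|²)·P_inc = 382 mW

P_reflected ≈ 123 mW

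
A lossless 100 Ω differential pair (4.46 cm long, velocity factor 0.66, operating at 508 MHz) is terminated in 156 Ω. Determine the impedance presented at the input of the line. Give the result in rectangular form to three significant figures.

Z_in ≈ 96.2 − j43.8 Ω

λ = v/f = 0.66·c / 508 MHz = 0.39 m
βl = 2π·l/λ = 2π × 0.114 = 41.2°
tan(βl) = tan(41.2°) = 0.875
Z_in = Z_0·(Z_L + jZ_0·tanβl)/(Z_0 + jZ_L·tanβl)
     = 100·(156 + j87.5)/(100 + j137)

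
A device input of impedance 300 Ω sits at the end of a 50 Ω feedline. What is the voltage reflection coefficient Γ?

Γ = 0.714

Γ = (Z_L − Z_0)/(Z_L + Z_0) = (300 − 50)/(300 + 50) = 250/350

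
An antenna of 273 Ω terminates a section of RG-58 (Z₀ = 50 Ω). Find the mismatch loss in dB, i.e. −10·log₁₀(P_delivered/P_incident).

mismatch loss ≈ 2.81 dB

Γ = (273 − 50)/(273 + 50) = 0.69
|Γ|² = 0.477, so P_del/P_inc = 1 − |Γ|² = 0.523
ML = −10·log₁₀(1 − |Γ|²)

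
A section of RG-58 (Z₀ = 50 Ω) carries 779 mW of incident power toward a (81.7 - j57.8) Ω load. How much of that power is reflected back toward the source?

|Γ| = |(31.7 − j57.8)/(131.7 − j57.8)| = 0.458
|Γ|² = 0.21
P_refl = |Γ|²·P_inc = 164 mW, P_del = (1 − |Γ|²)·P_inc = 615 mW

P_reflected ≈ 164 mW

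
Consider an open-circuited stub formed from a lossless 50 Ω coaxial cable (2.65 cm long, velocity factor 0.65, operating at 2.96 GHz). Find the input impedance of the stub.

Z_in ≈ +j70.9 Ω

λ = v/f = 0.65·c / 2.96 GHz = 0.0659 m
βl = 2π·l/λ = 2π × 0.402 = 145°
tan(βl) = -0.705
For an open-circuited stub, Z_in = −jZ_0·cot(βl) = −jZ_0/tan(βl)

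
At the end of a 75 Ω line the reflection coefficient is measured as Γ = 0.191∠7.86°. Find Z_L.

Z_L ≈ 110 + j5.95 Ω

Z_L = Z_0·(1 + Γ)/(1 − Γ) = 75·(1.19 + j0.0261)/(0.811 − j0.0261)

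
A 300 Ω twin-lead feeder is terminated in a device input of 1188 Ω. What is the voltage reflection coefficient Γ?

Γ = 0.597

Γ = (Z_L − Z_0)/(Z_L + Z_0) = (1188 − 300)/(1188 + 300) = 888/1488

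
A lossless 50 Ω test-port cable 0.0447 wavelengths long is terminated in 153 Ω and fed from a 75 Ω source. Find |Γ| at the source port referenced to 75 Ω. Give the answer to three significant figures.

|Γ| ≈ 0.387

βl = 2π × 0.0447 = 16.1°
tan(βl) = 0.288
Z_in = Z_0·(Z_L + jZ_0·tanβl)/(Z_0 + jZ_L·tanβl) = 93.1 − j67.8 Ω
Γ_s = (Z_in − Z_s)/(Z_in + Z_s) = (18.1 − j67.8)/(168 − j67.8), |Γ_s| = 0.387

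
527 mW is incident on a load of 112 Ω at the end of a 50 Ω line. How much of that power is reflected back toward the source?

Γ = (112 − 50)/(112 + 50) = 0.383
|Γ|² = 0.146
P_refl = |Γ|²·P_inc = 77.2 mW, P_del = (1 − |Γ|²)·P_inc = 450 mW

P_reflected ≈ 77.2 mW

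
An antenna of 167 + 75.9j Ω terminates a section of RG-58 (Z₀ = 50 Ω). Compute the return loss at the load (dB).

RL ≈ 4.34 dB

Γ = (117 + j75.9)/(217 + j75.9), |Γ| = 0.607
RL = −20·log₁₀|Γ| = −20·log₁₀(0.607)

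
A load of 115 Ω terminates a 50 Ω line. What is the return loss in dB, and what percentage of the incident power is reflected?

Γ = (115 − 50)/(115 + 50) = 0.394
RL = −20·log₁₀(0.394) = 8.09 dB
P_refl/P_inc = |Γ|² = 0.155

RL ≈ 8.09 dB; 15.5% of incident power reflected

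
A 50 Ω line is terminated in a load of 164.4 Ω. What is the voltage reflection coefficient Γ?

Γ = 0.534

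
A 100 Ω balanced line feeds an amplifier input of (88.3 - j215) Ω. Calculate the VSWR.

VSWR ≈ 7.11

Γ = (Z_L − Z_0)/(Z_L + Z_0) = (-11.7 − j215)/(188.3 − j215)
|Γ| = 215/286 = 0.753
VSWR = (1 + |Γ|)/(1 − |Γ|) = 1.75/0.247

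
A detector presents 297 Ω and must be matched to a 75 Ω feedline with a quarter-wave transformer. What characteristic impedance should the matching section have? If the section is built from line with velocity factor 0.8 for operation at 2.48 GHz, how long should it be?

Z_qwt = √(Z_0·R_L) = √(75 × 297) = √22280
λ = 0.8·c/f = 0.0968 m, so l = λ/4 = 0.0242 m

Z_qwt ≈ 149 Ω; length ≈ 2.42 cm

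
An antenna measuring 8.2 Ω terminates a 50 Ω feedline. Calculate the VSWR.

Γ = (8.2 − 50)/(8.2 + 50) = -0.718
VSWR = (1 + 0.718)/(1 − 0.718)

VSWR ≈ 6.1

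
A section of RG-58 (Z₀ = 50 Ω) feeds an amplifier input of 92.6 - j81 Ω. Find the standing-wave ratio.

Γ = (Z_L − Z_0)/(Z_L + Z_0) = (42.6 − j81)/(142.6 − j81)
|Γ| = 91.5/164 = 0.558
VSWR = (1 + |Γ|)/(1 − |Γ|) = 1.56/0.442

VSWR ≈ 3.53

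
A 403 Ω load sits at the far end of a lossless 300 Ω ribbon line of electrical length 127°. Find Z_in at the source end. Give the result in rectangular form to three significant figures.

Z_in ≈ 266 + j76.7 Ω

tan(βl) = tan(127°) = -1.33
Z_in = Z_0·(Z_L + jZ_0·tanβl)/(Z_0 + jZ_L·tanβl)
     = 300·(403 − j398)/(300 − j535)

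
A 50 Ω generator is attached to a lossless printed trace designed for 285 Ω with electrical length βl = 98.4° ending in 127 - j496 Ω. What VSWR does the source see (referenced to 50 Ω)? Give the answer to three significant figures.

tan(βl) = -6.77
Z_in = Z_0·(Z_L + jZ_0·tanβl)/(Z_0 + jZ_L·tanβl) = 47.4 + j212 Ω
Γ_s = (Z_in − Z_s)/(Z_in + Z_s) = (-2.56 + j212)/(97.4 + j212), |Γ_s| = 0.908
VSWR = (1 + |Γ_s|)/(1 − |Γ_s|)

VSWR ≈ 20.8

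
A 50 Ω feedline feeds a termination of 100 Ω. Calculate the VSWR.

For a purely resistive load, VSWR = R_L/Z_0 or Z_0/R_L (whichever > 1) = 100/50

VSWR ≈ 2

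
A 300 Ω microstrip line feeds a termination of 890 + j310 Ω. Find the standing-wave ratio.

VSWR ≈ 3.37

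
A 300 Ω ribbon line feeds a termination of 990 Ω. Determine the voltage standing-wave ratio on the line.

VSWR ≈ 3.3

Γ = (990 − 300)/(990 + 300) = 0.535
VSWR = (1 + 0.535)/(1 − 0.535)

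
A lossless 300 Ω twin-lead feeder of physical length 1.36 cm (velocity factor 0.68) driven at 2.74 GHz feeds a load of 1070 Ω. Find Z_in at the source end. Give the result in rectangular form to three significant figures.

λ = v/f = 0.68·c / 2.74 GHz = 0.0745 m
βl = 2π·l/λ = 2π × 0.183 = 65.8°
tan(βl) = tan(65.8°) = 2.22
Z_in = Z_0·(Z_L + jZ_0·tanβl)/(Z_0 + jZ_L·tanβl)
     = 300·(1070 + j666)/(300 + j2380)

Z_in ≈ 99.6 − j123 Ω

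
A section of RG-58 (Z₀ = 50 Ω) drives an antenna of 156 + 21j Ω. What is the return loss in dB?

Γ = (106 + j21)/(206 + j21), |Γ| = 0.522
RL = −20·log₁₀|Γ| = −20·log₁₀(0.522)

RL ≈ 5.65 dB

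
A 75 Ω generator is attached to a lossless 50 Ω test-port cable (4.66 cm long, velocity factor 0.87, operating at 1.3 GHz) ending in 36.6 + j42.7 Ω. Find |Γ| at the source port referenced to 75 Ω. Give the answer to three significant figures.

|Γ| ≈ 0.493

λ = v/f = 0.87·c / 1.3 GHz = 0.201 m
βl = 2π·l/λ = 2π × 0.232 = 83.6°
tan(βl) = 8.86
Z_in = Z_0·(Z_L + jZ_0·tanβl)/(Z_0 + jZ_L·tanβl) = 34.2 − j40.2 Ω
Γ_s = (Z_in − Z_s)/(Z_in + Z_s) = (-40.8 − j40.2)/(109 − j40.2), |Γ_s| = 0.493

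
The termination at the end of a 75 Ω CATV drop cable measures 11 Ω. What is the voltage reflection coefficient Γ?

Γ = (Z_L − Z_0)/(Z_L + Z_0) = (11 − 75)/(11 + 75) = -64/86

Γ = -0.744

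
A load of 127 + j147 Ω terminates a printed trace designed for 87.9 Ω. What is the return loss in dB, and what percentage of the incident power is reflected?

RL ≈ 4.67 dB; 34.1% of incident power reflected

Γ = (39.1 + j147)/(214.9 + j147), |Γ| = 0.584
RL = −20·log₁₀(0.584) = 4.67 dB
P_refl/P_inc = |Γ|² = 0.341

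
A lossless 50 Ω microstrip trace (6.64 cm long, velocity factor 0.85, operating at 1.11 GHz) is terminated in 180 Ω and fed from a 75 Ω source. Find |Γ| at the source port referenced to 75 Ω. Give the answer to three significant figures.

λ = v/f = 0.85·c / 1.11 GHz = 0.23 m
βl = 2π·l/λ = 2π × 0.289 = 104°
tan(βl) = -4
Z_in = Z_0·(Z_L + jZ_0·tanβl)/(Z_0 + jZ_L·tanβl) = 14.7 + j11.5 Ω
Γ_s = (Z_in − Z_s)/(Z_in + Z_s) = (-60.3 + j11.5)/(89.7 + j11.5), |Γ_s| = 0.679

|Γ| ≈ 0.679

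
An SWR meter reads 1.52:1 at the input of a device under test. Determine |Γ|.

|Γ| ≈ 0.206

|Γ| = (S − 1)/(S + 1) = (1.52 − 1)/(1.52 + 1) = 0.52/2.52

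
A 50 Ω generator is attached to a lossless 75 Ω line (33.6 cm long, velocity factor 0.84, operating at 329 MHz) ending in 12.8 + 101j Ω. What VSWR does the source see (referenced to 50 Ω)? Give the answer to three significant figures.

λ = v/f = 0.84·c / 329 MHz = 0.766 m
βl = 2π·l/λ = 2π × 0.439 = 158°
tan(βl) = -0.406
Z_in = Z_0·(Z_L + jZ_0·tanβl)/(Z_0 + jZ_L·tanβl) = 6.22 + j45.9 Ω
Γ_s = (Z_in − Z_s)/(Z_in + Z_s) = (-43.8 + j45.9)/(56.2 + j45.9), |Γ_s| = 0.874
VSWR = (1 + |Γ_s|)/(1 − |Γ_s|)

VSWR ≈ 14.9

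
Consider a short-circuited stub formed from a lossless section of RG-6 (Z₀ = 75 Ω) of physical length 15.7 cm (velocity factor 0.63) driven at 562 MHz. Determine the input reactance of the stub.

X_in ≈ -15.9 Ω (capacitive)

λ = v/f = 0.63·c / 562 MHz = 0.336 m
βl = 2π·l/λ = 2π × 0.467 = 168°
tan(βl) = -0.211
For a short-circuited stub, Z_in = jZ_0·tan(βl)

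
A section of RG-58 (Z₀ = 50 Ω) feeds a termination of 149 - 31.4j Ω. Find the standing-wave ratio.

VSWR ≈ 3.13

Γ = (Z_L − Z_0)/(Z_L + Z_0) = (99 − j31.4)/(199 − j31.4)
|Γ| = 104/201 = 0.516
VSWR = (1 + |Γ|)/(1 − |Γ|) = 1.52/0.484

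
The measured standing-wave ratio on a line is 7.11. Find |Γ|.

|Γ| = (S − 1)/(S + 1) = (7.11 − 1)/(7.11 + 1) = 6.11/8.11

|Γ| ≈ 0.753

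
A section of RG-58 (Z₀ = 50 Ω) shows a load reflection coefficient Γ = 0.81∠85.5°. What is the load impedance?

Z_L = Z_0·(1 + Γ)/(1 − Γ) = 50·(1.06 + j0.808)/(0.936 − j0.808)

Z_L ≈ 11.2 + j52.8 Ω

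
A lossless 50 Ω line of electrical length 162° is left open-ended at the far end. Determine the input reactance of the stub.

X_in ≈ 154 Ω (inductive)

tan(βl) = -0.325
For an open-ended stub, Z_in = −jZ_0·cot(βl) = −jZ_0/tan(βl)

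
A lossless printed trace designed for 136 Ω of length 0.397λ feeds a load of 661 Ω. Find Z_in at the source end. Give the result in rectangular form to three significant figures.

Z_in ≈ 71.7 + j160 Ω

βl = 2π × 0.397 = 143°
tan(βl) = tan(143°) = -0.756
Z_in = Z_0·(Z_L + jZ_0·tanβl)/(Z_0 + jZ_L·tanβl)
     = 136·(661 − j103)/(136 − j500)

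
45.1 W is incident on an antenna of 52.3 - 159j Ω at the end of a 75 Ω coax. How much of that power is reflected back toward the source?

|Γ| = |(-22.7 − j159)/(127.3 − j159)| = 0.789
|Γ|² = 0.622
P_refl = |Γ|²·P_inc = 28 W, P_del = (1 − |Γ|²)·P_inc = 17.1 W

P_reflected ≈ 28 W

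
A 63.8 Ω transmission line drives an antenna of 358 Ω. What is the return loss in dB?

RL ≈ 3.13 dB

Γ = (358 − 63.8)/(358 + 63.8) = 0.697
RL = −20·log₁₀|Γ| = −20·log₁₀(0.697)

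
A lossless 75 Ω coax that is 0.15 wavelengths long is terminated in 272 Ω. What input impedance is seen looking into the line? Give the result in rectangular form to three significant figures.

Z_in ≈ 30.4 − j48.4 Ω

βl = 2π × 0.15 = 54°
tan(βl) = tan(54°) = 1.38
Z_in = Z_0·(Z_L + jZ_0·tanβl)/(Z_0 + jZ_L·tanβl)
     = 75·(272 + j103)/(75 + j374)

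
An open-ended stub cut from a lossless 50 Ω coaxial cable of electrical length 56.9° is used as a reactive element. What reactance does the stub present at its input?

tan(βl) = 1.53
For an open-ended stub, Z_in = −jZ_0·cot(βl) = −jZ_0/tan(βl)

X_in ≈ -32.6 Ω (capacitive)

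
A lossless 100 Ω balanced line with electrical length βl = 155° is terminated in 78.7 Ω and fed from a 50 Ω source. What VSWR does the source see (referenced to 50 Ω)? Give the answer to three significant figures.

VSWR ≈ 1.78

tan(βl) = -0.466
Z_in = Z_0·(Z_L + jZ_0·tanβl)/(Z_0 + jZ_L·tanβl) = 84.4 − j15.6 Ω
Γ_s = (Z_in − Z_s)/(Z_in + Z_s) = (34.4 − j15.6)/(134 − j15.6), |Γ_s| = 0.279
VSWR = (1 + |Γ_s|)/(1 − |Γ_s|)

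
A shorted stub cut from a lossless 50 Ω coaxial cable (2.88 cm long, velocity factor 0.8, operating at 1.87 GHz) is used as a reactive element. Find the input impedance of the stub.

Z_in ≈ +j308 Ω

λ = v/f = 0.8·c / 1.87 GHz = 0.128 m
βl = 2π·l/λ = 2π × 0.224 = 80.8°
tan(βl) = 6.16
For a shorted stub, Z_in = jZ_0·tan(βl)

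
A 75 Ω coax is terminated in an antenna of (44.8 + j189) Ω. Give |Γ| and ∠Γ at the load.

Γ ≈ 0.855 ∠ 41.4°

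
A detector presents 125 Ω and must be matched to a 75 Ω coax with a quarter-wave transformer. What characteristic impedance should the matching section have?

Z_qwt ≈ 96.8 Ω

Z_qwt = √(Z_0·R_L) = √(75 × 125) = √9375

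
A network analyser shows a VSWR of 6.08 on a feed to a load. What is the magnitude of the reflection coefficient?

|Γ| = (S − 1)/(S + 1) = (6.08 − 1)/(6.08 + 1) = 5.08/7.08

|Γ| ≈ 0.718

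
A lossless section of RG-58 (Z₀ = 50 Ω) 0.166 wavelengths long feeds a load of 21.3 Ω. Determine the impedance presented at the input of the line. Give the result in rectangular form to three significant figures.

βl = 2π × 0.166 = 59.8°
tan(βl) = tan(59.8°) = 1.72
Z_in = Z_0·(Z_L + jZ_0·tanβl)/(Z_0 + jZ_L·tanβl)
     = 50·(21.3 + j85.8)/(50 + j36.5)

Z_in ≈ 54.7 + j45.8 Ω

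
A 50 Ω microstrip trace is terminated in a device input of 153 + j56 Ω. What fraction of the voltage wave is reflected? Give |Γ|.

Γ = (Z_L − Z_0)/(Z_L + Z_0) = (103 + j56)/(203 + j56)
|Γ| = 117/211

|Γ| ≈ 0.557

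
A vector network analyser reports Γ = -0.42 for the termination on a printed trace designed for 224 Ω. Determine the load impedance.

Z_L ≈ 91.5 Ω

Z_L = Z_0·(1 + Γ)/(1 − Γ) = 224·(0.58)/(1.42)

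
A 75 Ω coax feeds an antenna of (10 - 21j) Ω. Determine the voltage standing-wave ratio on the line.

VSWR ≈ 8.1

Γ = (Z_L − Z_0)/(Z_L + Z_0) = (-65 − j21)/(85 − j21)
|Γ| = 68.3/87.6 = 0.78
VSWR = (1 + |Γ|)/(1 − |Γ|) = 1.78/0.22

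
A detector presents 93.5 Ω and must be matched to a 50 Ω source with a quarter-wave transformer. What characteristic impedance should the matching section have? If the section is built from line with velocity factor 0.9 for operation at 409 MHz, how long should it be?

Z_qwt ≈ 68.4 Ω; length ≈ 16.5 cm

Z_qwt = √(Z_0·R_L) = √(50 × 93.5) = √4675
λ = 0.9·c/f = 0.66 m, so l = λ/4 = 0.165 m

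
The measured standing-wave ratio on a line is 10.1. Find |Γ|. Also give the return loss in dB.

|Γ| ≈ 0.82; return loss ≈ 1.73 dB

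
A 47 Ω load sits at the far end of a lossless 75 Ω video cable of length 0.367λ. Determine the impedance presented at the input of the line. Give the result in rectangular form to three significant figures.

βl = 2π × 0.367 = 132°
tan(βl) = tan(132°) = -1.11
Z_in = Z_0·(Z_L + jZ_0·tanβl)/(Z_0 + jZ_L·tanβl)
     = 75·(47 − j82.9)/(75 − j52)

Z_in ≈ 70.6 − j34 Ω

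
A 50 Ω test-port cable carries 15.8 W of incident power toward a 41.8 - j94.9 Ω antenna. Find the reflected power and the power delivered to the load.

|Γ| = |(-8.2 − j94.9)/(91.8 − j94.9)| = 0.721
|Γ|² = 0.52
P_refl = |Γ|²·P_inc = 8.22 W, P_del = (1 − |Γ|²)·P_inc = 7.58 W

P_reflected ≈ 8.22 W; P_delivered ≈ 7.58 W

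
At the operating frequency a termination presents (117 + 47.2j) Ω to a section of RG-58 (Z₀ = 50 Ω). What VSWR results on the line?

VSWR ≈ 2.79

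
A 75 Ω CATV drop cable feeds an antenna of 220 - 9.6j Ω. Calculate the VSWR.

VSWR ≈ 2.94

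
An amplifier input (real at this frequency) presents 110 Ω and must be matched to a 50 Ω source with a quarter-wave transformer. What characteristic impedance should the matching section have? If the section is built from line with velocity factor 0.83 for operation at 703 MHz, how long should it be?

Z_qwt ≈ 74.2 Ω; length ≈ 8.85 cm

Z_qwt = √(Z_0·R_L) = √(50 × 110) = √5500
λ = 0.83·c/f = 0.354 m, so l = λ/4 = 0.0885 m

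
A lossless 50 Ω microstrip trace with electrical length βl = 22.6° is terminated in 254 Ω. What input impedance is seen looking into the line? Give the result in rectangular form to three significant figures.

Z_in ≈ 54.5 − j94.4 Ω

tan(βl) = tan(22.6°) = 0.416
Z_in = Z_0·(Z_L + jZ_0·tanβl)/(Z_0 + jZ_L·tanβl)
     = 50·(254 + j20.8)/(50 + j106)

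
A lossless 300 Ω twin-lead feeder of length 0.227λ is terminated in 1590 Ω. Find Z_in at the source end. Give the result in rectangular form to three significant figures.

βl = 2π × 0.227 = 81.7°
tan(βl) = tan(81.7°) = 6.87
Z_in = Z_0·(Z_L + jZ_0·tanβl)/(Z_0 + jZ_L·tanβl)
     = 300·(1590 + j2060)/(300 + j10900)

Z_in ≈ 57.8 − j42.1 Ω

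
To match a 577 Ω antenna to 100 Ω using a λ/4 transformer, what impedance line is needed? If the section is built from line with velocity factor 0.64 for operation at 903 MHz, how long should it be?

Z_qwt ≈ 240 Ω; length ≈ 5.32 cm

Z_qwt = √(Z_0·R_L) = √(100 × 577) = √57700
λ = 0.64·c/f = 0.213 m, so l = λ/4 = 0.0532 m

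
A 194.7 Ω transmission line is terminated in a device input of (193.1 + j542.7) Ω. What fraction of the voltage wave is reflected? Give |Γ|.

|Γ| ≈ 0.814

Γ = (Z_L − Z_0)/(Z_L + Z_0) = (-1.6 + j542.7)/(387.8 + j542.7)
|Γ| = 543/667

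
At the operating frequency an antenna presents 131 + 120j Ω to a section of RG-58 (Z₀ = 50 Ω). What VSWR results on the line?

Γ = (Z_L − Z_0)/(Z_L + Z_0) = (81 + j120)/(181 + j120)
|Γ| = 145/217 = 0.667
VSWR = (1 + |Γ|)/(1 − |Γ|) = 1.67/0.333

VSWR ≈ 5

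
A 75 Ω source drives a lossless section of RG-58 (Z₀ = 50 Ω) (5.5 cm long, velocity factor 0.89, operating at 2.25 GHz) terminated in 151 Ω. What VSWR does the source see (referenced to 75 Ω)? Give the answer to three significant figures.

VSWR ≈ 2.16

λ = v/f = 0.89·c / 2.25 GHz = 0.119 m
βl = 2π·l/λ = 2π × 0.463 = 167°
tan(βl) = -0.234
Z_in = Z_0·(Z_L + jZ_0·tanβl)/(Z_0 + jZ_L·tanβl) = 106 + j63.3 Ω
Γ_s = (Z_in − Z_s)/(Z_in + Z_s) = (31.3 + j63.3)/(181 + j63.3), |Γ_s| = 0.368
VSWR = (1 + |Γ_s|)/(1 − |Γ_s|)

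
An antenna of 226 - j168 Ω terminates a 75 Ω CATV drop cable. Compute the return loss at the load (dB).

Γ = (151 − j168)/(301 − j168), |Γ| = 0.655
RL = −20·log₁₀|Γ| = −20·log₁₀(0.655)

RL ≈ 3.67 dB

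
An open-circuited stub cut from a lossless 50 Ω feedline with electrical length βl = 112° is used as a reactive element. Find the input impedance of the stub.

tan(βl) = -2.48
For an open-circuited stub, Z_in = −jZ_0·cot(βl) = −jZ_0/tan(βl)

Z_in ≈ +j20.2 Ω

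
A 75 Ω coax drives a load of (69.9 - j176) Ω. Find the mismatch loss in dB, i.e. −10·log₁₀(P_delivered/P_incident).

Γ = (-5.1 − j176)/(144.9 − j176), |Γ| = 0.772
|Γ|² = 0.597, so P_del/P_inc = 1 − |Γ|² = 0.403
ML = −10·log₁₀(1 − |Γ|²)

mismatch loss ≈ 3.94 dB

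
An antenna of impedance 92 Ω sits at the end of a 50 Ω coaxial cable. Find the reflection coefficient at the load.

Γ = 0.296

Γ = (Z_L − Z_0)/(Z_L + Z_0) = (92 − 50)/(92 + 50) = 42/142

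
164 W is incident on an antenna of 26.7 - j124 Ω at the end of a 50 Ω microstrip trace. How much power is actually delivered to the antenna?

|Γ| = |(-23.3 − j124)/(76.7 − j124)| = 0.865
|Γ|² = 0.749
P_refl = |Γ|²·P_inc = 123 W, P_del = (1 − |Γ|²)·P_inc = 41.2 W

P_delivered ≈ 41.2 W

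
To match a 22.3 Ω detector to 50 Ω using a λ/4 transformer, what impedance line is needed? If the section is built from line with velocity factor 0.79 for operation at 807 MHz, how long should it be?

Z_qwt ≈ 33.4 Ω; length ≈ 7.34 cm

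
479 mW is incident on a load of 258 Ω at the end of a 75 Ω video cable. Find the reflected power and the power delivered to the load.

Γ = (258 − 75)/(258 + 75) = 0.55
|Γ|² = 0.302
P_refl = |Γ|²·P_inc = 145 mW, P_del = (1 − |Γ|²)·P_inc = 334 mW

P_reflected ≈ 145 mW; P_delivered ≈ 334 mW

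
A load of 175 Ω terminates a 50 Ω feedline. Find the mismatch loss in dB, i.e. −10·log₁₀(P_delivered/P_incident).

Γ = (175 − 50)/(175 + 50) = 0.556
|Γ|² = 0.309, so P_del/P_inc = 1 − |Γ|² = 0.691
ML = −10·log₁₀(1 − |Γ|²)

mismatch loss ≈ 1.6 dB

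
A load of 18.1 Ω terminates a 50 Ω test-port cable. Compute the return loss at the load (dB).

RL ≈ 6.59 dB

Γ = (18.1 − 50)/(18.1 + 50) = -0.468
RL = −20·log₁₀|Γ| = −20·log₁₀(0.468)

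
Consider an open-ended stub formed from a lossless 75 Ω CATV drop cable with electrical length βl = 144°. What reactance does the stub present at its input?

tan(βl) = -0.727
For an open-ended stub, Z_in = −jZ_0·cot(βl) = −jZ_0/tan(βl)

X_in ≈ 103 Ω (inductive)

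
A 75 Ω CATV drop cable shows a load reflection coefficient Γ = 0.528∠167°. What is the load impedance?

Z_L = Z_0·(1 + Γ)/(1 − Γ) = 75·(0.486 + j0.119)/(1.51 − j0.119)

Z_L ≈ 23.4 + j7.72 Ω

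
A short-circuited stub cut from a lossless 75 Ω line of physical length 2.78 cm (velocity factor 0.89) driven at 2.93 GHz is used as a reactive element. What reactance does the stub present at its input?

λ = v/f = 0.89·c / 2.93 GHz = 0.0911 m
βl = 2π·l/λ = 2π × 0.305 = 110°
tan(βl) = -2.77
For a short-circuited stub, Z_in = jZ_0·tan(βl)

X_in ≈ -208 Ω (capacitive)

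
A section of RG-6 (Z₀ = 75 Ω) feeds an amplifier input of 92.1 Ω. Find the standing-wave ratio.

VSWR ≈ 1.23

Γ = (92.1 − 75)/(92.1 + 75) = 0.102
VSWR = (1 + 0.102)/(1 − 0.102)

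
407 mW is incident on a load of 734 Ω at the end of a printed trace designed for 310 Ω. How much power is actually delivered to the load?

Γ = (734 − 310)/(734 + 310) = 0.406
|Γ|² = 0.165
P_refl = |Γ|²·P_inc = 67.1 mW, P_del = (1 − |Γ|²)·P_inc = 340 mW

P_delivered ≈ 340 mW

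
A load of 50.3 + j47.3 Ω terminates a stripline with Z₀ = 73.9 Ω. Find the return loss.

Γ = (-23.6 + j47.3)/(124.2 + j47.3), |Γ| = 0.398
RL = −20·log₁₀|Γ| = −20·log₁₀(0.398)

RL ≈ 8.01 dB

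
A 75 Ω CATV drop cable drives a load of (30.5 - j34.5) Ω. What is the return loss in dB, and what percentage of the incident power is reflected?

Γ = (-44.5 − j34.5)/(105.5 − j34.5), |Γ| = 0.507
RL = −20·log₁₀(0.507) = 5.9 dB
P_refl/P_inc = |Γ|² = 0.257

RL ≈ 5.9 dB; 25.7% of incident power reflected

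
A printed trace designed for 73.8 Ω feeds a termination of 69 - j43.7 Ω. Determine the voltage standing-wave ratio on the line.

VSWR ≈ 1.83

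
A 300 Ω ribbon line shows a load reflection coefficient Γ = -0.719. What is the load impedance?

Z_L ≈ 49 Ω

Z_L = Z_0·(1 + Γ)/(1 − Γ) = 300·(0.281)/(1.72)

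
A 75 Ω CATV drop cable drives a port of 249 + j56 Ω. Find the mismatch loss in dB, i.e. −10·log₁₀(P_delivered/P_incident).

Γ = (174 + j56)/(324 + j56), |Γ| = 0.556
|Γ|² = 0.309, so P_del/P_inc = 1 − |Γ|² = 0.691
ML = −10·log₁₀(1 − |Γ|²)

mismatch loss ≈ 1.61 dB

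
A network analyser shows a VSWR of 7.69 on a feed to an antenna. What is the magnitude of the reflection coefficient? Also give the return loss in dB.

|Γ| = (S − 1)/(S + 1) = (7.69 − 1)/(7.69 + 1) = 6.69/8.69
RL = −20·log₁₀|Γ| = −20·log₁₀(0.77)

|Γ| ≈ 0.77; return loss ≈ 2.27 dB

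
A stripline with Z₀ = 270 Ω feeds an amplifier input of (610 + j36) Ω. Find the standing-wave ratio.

VSWR ≈ 2.27

Γ = (Z_L − Z_0)/(Z_L + Z_0) = (340 + j36)/(880 + j36)
|Γ| = 342/881 = 0.388
VSWR = (1 + |Γ|)/(1 − |Γ|) = 1.39/0.612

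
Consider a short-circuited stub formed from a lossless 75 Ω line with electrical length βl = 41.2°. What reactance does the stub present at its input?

X_in ≈ 65.7 Ω (inductive)

tan(βl) = 0.875
For a short-circuited stub, Z_in = jZ_0·tan(βl)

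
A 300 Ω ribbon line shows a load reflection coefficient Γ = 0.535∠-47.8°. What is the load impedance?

Z_L ≈ 377 − j419 Ω

Z_L = Z_0·(1 + Γ)/(1 − Γ) = 300·(1.36 − j0.396)/(0.641 + j0.396)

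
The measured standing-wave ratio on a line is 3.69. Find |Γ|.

|Γ| ≈ 0.574

|Γ| = (S − 1)/(S + 1) = (3.69 − 1)/(3.69 + 1) = 2.69/4.69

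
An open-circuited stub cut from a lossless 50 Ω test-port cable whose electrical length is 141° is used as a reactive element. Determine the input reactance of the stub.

X_in ≈ 61.7 Ω (inductive)

tan(βl) = -0.81
For an open-circuited stub, Z_in = −jZ_0·cot(βl) = −jZ_0/tan(βl)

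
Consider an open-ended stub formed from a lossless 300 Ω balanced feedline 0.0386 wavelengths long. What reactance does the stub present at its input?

βl = 2π × 0.0386 = 13.9°
tan(βl) = 0.247
For an open-ended stub, Z_in = −jZ_0·cot(βl) = −jZ_0/tan(βl)

X_in ≈ -1210 Ω (capacitive)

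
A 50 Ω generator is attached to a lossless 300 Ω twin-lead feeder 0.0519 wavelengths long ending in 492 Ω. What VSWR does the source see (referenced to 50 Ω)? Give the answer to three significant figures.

βl = 2π × 0.0519 = 18.7°
tan(βl) = 0.338
Z_in = Z_0·(Z_L + jZ_0·tanβl)/(Z_0 + jZ_L·tanβl) = 419 − j131 Ω
Γ_s = (Z_in − Z_s)/(Z_in + Z_s) = (369 − j131)/(469 − j131), |Γ_s| = 0.804
VSWR = (1 + |Γ_s|)/(1 − |Γ_s|)

VSWR ≈ 9.22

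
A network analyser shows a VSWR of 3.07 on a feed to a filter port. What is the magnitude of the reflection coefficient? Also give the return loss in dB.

|Γ| ≈ 0.509; return loss ≈ 5.87 dB

|Γ| = (S − 1)/(S + 1) = (3.07 − 1)/(3.07 + 1) = 2.07/4.07
RL = −20·log₁₀|Γ| = −20·log₁₀(0.509)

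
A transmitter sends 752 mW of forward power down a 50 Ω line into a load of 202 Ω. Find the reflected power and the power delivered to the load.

Γ = (202 − 50)/(202 + 50) = 0.603
|Γ|² = 0.364
P_refl = |Γ|²·P_inc = 274 mW, P_del = (1 − |Γ|²)·P_inc = 478 mW

P_reflected ≈ 274 mW; P_delivered ≈ 478 mW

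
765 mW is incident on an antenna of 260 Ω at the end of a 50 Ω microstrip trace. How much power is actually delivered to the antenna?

Γ = (260 − 50)/(260 + 50) = 0.677
|Γ|² = 0.459
P_refl = |Γ|²·P_inc = 351 mW, P_del = (1 − |Γ|²)·P_inc = 414 mW

P_delivered ≈ 414 mW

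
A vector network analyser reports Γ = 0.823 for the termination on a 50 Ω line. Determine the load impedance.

Z_L ≈ 515 Ω

Z_L = Z_0·(1 + Γ)/(1 − Γ) = 50·(1.82)/(0.177)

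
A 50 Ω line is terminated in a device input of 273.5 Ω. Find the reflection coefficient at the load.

Γ = (Z_L − Z_0)/(Z_L + Z_0) = (273.5 − 50)/(273.5 + 50) = 223.5/323.5

Γ = 0.691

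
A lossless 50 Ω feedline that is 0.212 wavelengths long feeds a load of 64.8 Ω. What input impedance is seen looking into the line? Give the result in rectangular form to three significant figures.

Z_in ≈ 39.5 − j4.76 Ω

βl = 2π × 0.212 = 76.3°
tan(βl) = tan(76.3°) = 4.11
Z_in = Z_0·(Z_L + jZ_0·tanβl)/(Z_0 + jZ_L·tanβl)
     = 50·(64.8 + j205)/(50 + j266)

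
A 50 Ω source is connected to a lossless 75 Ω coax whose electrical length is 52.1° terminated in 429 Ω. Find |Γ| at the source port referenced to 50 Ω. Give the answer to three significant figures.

|Γ| ≈ 0.699

tan(βl) = 1.28
Z_in = Z_0·(Z_L + jZ_0·tanβl)/(Z_0 + jZ_L·tanβl) = 20.7 − j55.6 Ω
Γ_s = (Z_in − Z_s)/(Z_in + Z_s) = (-29.3 − j55.6)/(70.7 − j55.6), |Γ_s| = 0.699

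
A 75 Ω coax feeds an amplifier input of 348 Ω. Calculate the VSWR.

VSWR ≈ 4.64

For a purely resistive load, VSWR = R_L/Z_0 or Z_0/R_L (whichever > 1) = 348/75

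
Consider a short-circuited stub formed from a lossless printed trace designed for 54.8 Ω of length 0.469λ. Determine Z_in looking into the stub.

βl = 2π × 0.469 = 169°
tan(βl) = -0.197
For a short-circuited stub, Z_in = jZ_0·tan(βl)

Z_in ≈ −j10.8 Ω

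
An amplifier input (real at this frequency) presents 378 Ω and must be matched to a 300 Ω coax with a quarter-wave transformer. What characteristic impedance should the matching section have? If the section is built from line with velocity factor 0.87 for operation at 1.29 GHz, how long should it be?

Z_qwt = √(Z_0·R_L) = √(300 × 378) = √113400
λ = 0.87·c/f = 0.202 m, so l = λ/4 = 0.0506 m

Z_qwt ≈ 337 Ω; length ≈ 5.06 cm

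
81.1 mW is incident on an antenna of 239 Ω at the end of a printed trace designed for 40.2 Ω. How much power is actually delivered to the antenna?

Γ = (239 − 40.2)/(239 + 40.2) = 0.712
|Γ|² = 0.507
P_refl = |Γ|²·P_inc = 41.1 mW, P_del = (1 − |Γ|²)·P_inc = 40 mW

P_delivered ≈ 40 mW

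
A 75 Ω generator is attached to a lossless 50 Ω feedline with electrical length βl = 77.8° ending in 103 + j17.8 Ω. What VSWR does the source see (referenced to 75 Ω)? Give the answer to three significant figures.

tan(βl) = 4.63
Z_in = Z_0·(Z_L + jZ_0·tanβl)/(Z_0 + jZ_L·tanβl) = 25.3 − j12.5 Ω
Γ_s = (Z_in − Z_s)/(Z_in + Z_s) = (-49.7 − j12.5)/(100 − j12.5), |Γ_s| = 0.507
VSWR = (1 + |Γ_s|)/(1 − |Γ_s|)

VSWR ≈ 3.06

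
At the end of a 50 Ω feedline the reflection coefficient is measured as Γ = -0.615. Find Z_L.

Z_L ≈ 11.9 Ω

Z_L = Z_0·(1 + Γ)/(1 − Γ) = 50·(0.385)/(1.61)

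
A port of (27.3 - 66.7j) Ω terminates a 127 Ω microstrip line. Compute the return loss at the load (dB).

Γ = (-99.7 − j66.7)/(154.3 − j66.7), |Γ| = 0.714
RL = −20·log₁₀|Γ| = −20·log₁₀(0.714)

RL ≈ 2.93 dB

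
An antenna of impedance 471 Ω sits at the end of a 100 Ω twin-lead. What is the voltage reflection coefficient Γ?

Γ = 0.65

Γ = (Z_L − Z_0)/(Z_L + Z_0) = (471 − 100)/(471 + 100) = 371/571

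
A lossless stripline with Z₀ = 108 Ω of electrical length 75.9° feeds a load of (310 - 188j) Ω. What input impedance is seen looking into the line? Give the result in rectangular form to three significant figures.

tan(βl) = tan(75.9°) = 3.98
Z_in = Z_0·(Z_L + jZ_0·tanβl)/(Z_0 + jZ_L·tanβl)
     = 108·(310 + j242)/(856 + j1230)

Z_in ≈ 27 − j8.39 Ω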